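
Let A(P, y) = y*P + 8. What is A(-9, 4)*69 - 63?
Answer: -1995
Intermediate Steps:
A(P, y) = 8 + P*y (A(P, y) = P*y + 8 = 8 + P*y)
A(-9, 4)*69 - 63 = (8 - 9*4)*69 - 63 = (8 - 36)*69 - 63 = -28*69 - 63 = -1932 - 63 = -1995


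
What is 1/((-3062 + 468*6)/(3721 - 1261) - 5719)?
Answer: -1230/7034497 ≈ -0.00017485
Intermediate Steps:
1/((-3062 + 468*6)/(3721 - 1261) - 5719) = 1/((-3062 + 2808)/2460 - 5719) = 1/(-254*1/2460 - 5719) = 1/(-127/1230 - 5719) = 1/(-7034497/1230) = -1230/7034497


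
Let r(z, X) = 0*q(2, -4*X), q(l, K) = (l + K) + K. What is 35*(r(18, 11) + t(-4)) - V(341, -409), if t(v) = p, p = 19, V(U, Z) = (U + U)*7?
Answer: -4109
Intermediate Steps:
V(U, Z) = 14*U (V(U, Z) = (2*U)*7 = 14*U)
t(v) = 19
q(l, K) = l + 2*K (q(l, K) = (K + l) + K = l + 2*K)
r(z, X) = 0 (r(z, X) = 0*(2 + 2*(-4*X)) = 0*(2 - 8*X) = 0)
35*(r(18, 11) + t(-4)) - V(341, -409) = 35*(0 + 19) - 14*341 = 35*19 - 1*4774 = 665 - 4774 = -4109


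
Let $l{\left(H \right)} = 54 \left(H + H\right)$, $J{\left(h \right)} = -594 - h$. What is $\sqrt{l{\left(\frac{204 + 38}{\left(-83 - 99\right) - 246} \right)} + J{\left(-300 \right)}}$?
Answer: $\frac{2 i \sqrt{1016286}}{107} \approx 18.843 i$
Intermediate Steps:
$l{\left(H \right)} = 108 H$ ($l{\left(H \right)} = 54 \cdot 2 H = 108 H$)
$\sqrt{l{\left(\frac{204 + 38}{\left(-83 - 99\right) - 246} \right)} + J{\left(-300 \right)}} = \sqrt{108 \frac{204 + 38}{\left(-83 - 99\right) - 246} - 294} = \sqrt{108 \frac{242}{-182 - 246} + \left(-594 + 300\right)} = \sqrt{108 \frac{242}{-428} - 294} = \sqrt{108 \cdot 242 \left(- \frac{1}{428}\right) - 294} = \sqrt{108 \left(- \frac{121}{214}\right) - 294} = \sqrt{- \frac{6534}{107} - 294} = \sqrt{- \frac{37992}{107}} = \frac{2 i \sqrt{1016286}}{107}$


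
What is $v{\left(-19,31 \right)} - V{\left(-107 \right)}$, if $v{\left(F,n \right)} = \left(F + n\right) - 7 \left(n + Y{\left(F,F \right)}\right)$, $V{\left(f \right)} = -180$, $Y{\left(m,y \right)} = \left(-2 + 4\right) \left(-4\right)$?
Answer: $31$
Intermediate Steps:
$Y{\left(m,y \right)} = -8$ ($Y{\left(m,y \right)} = 2 \left(-4\right) = -8$)
$v{\left(F,n \right)} = 56 + F - 6 n$ ($v{\left(F,n \right)} = \left(F + n\right) - 7 \left(n - 8\right) = \left(F + n\right) - 7 \left(-8 + n\right) = \left(F + n\right) - \left(-56 + 7 n\right) = 56 + F - 6 n$)
$v{\left(-19,31 \right)} - V{\left(-107 \right)} = \left(56 - 19 - 186\right) - -180 = \left(56 - 19 - 186\right) + 180 = -149 + 180 = 31$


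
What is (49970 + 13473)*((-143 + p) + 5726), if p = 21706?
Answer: 1731296027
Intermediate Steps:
(49970 + 13473)*((-143 + p) + 5726) = (49970 + 13473)*((-143 + 21706) + 5726) = 63443*(21563 + 5726) = 63443*27289 = 1731296027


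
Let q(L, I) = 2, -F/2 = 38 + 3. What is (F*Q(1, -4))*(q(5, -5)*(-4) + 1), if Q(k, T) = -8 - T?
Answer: -2296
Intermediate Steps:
F = -82 (F = -2*(38 + 3) = -2*41 = -82)
(F*Q(1, -4))*(q(5, -5)*(-4) + 1) = (-82*(-8 - 1*(-4)))*(2*(-4) + 1) = (-82*(-8 + 4))*(-8 + 1) = -82*(-4)*(-7) = 328*(-7) = -2296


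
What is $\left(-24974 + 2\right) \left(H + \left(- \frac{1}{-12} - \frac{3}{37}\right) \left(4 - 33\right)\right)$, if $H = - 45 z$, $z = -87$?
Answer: $- \frac{3617258711}{37} \approx -9.7764 \cdot 10^{7}$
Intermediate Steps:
$H = 3915$ ($H = \left(-45\right) \left(-87\right) = 3915$)
$\left(-24974 + 2\right) \left(H + \left(- \frac{1}{-12} - \frac{3}{37}\right) \left(4 - 33\right)\right) = \left(-24974 + 2\right) \left(3915 + \left(- \frac{1}{-12} - \frac{3}{37}\right) \left(4 - 33\right)\right) = - 24972 \left(3915 + \left(\left(-1\right) \left(- \frac{1}{12}\right) - \frac{3}{37}\right) \left(-29\right)\right) = - 24972 \left(3915 + \left(\frac{1}{12} - \frac{3}{37}\right) \left(-29\right)\right) = - 24972 \left(3915 + \frac{1}{444} \left(-29\right)\right) = - 24972 \left(3915 - \frac{29}{444}\right) = \left(-24972\right) \frac{1738231}{444} = - \frac{3617258711}{37}$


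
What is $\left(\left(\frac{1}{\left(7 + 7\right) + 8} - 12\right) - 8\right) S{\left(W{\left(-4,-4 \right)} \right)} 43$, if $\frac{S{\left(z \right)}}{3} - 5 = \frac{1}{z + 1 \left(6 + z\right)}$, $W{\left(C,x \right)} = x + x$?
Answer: $- \frac{2774919}{220} \approx -12613.0$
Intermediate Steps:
$W{\left(C,x \right)} = 2 x$
$S{\left(z \right)} = 15 + \frac{3}{6 + 2 z}$ ($S{\left(z \right)} = 15 + \frac{3}{z + 1 \left(6 + z\right)} = 15 + \frac{3}{z + \left(6 + z\right)} = 15 + \frac{3}{6 + 2 z}$)
$\left(\left(\frac{1}{\left(7 + 7\right) + 8} - 12\right) - 8\right) S{\left(W{\left(-4,-4 \right)} \right)} 43 = \left(\left(\frac{1}{\left(7 + 7\right) + 8} - 12\right) - 8\right) \frac{3 \left(31 + 10 \cdot 2 \left(-4\right)\right)}{2 \left(3 + 2 \left(-4\right)\right)} 43 = \left(\left(\frac{1}{14 + 8} - 12\right) - 8\right) \frac{3 \left(31 + 10 \left(-8\right)\right)}{2 \left(3 - 8\right)} 43 = \left(\left(\frac{1}{22} - 12\right) - 8\right) \frac{3 \left(31 - 80\right)}{2 \left(-5\right)} 43 = \left(\left(\frac{1}{22} - 12\right) - 8\right) \frac{3}{2} \left(- \frac{1}{5}\right) \left(-49\right) 43 = \left(- \frac{263}{22} - 8\right) \frac{147}{10} \cdot 43 = \left(- \frac{439}{22}\right) \frac{147}{10} \cdot 43 = \left(- \frac{64533}{220}\right) 43 = - \frac{2774919}{220}$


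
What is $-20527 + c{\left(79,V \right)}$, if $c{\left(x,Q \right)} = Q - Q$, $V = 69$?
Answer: $-20527$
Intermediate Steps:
$c{\left(x,Q \right)} = 0$
$-20527 + c{\left(79,V \right)} = -20527 + 0 = -20527$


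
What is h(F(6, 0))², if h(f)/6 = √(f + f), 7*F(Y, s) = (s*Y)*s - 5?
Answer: -360/7 ≈ -51.429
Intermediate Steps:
F(Y, s) = -5/7 + Y*s²/7 (F(Y, s) = ((s*Y)*s - 5)/7 = ((Y*s)*s - 5)/7 = (Y*s² - 5)/7 = (-5 + Y*s²)/7 = -5/7 + Y*s²/7)
h(f) = 6*√2*√f (h(f) = 6*√(f + f) = 6*√(2*f) = 6*(√2*√f) = 6*√2*√f)
h(F(6, 0))² = (6*√2*√(-5/7 + (⅐)*6*0²))² = (6*√2*√(-5/7 + (⅐)*6*0))² = (6*√2*√(-5/7 + 0))² = (6*√2*√(-5/7))² = (6*√2*(I*√35/7))² = (6*I*√70/7)² = -360/7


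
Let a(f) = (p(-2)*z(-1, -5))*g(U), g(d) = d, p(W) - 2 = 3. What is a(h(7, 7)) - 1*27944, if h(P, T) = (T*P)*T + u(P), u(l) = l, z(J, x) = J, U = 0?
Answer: -27944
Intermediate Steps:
p(W) = 5 (p(W) = 2 + 3 = 5)
h(P, T) = P + P*T² (h(P, T) = (T*P)*T + P = (P*T)*T + P = P*T² + P = P + P*T²)
a(f) = 0 (a(f) = (5*(-1))*0 = -5*0 = 0)
a(h(7, 7)) - 1*27944 = 0 - 1*27944 = 0 - 27944 = -27944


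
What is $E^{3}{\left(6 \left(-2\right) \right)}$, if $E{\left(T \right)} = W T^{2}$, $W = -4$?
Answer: $-191102976$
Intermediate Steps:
$E{\left(T \right)} = - 4 T^{2}$
$E^{3}{\left(6 \left(-2\right) \right)} = \left(- 4 \left(6 \left(-2\right)\right)^{2}\right)^{3} = \left(- 4 \left(-12\right)^{2}\right)^{3} = \left(\left(-4\right) 144\right)^{3} = \left(-576\right)^{3} = -191102976$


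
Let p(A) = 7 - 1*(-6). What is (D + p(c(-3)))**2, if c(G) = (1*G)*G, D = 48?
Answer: 3721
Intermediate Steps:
c(G) = G**2 (c(G) = G*G = G**2)
p(A) = 13 (p(A) = 7 + 6 = 13)
(D + p(c(-3)))**2 = (48 + 13)**2 = 61**2 = 3721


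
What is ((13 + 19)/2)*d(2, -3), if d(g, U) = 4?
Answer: 64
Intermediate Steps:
((13 + 19)/2)*d(2, -3) = ((13 + 19)/2)*4 = ((1/2)*32)*4 = 16*4 = 64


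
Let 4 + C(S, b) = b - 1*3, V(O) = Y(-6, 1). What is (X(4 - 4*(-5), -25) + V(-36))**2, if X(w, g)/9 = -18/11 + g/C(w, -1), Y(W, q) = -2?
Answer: 1006009/7744 ≈ 129.91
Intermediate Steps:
V(O) = -2
C(S, b) = -7 + b (C(S, b) = -4 + (b - 1*3) = -4 + (b - 3) = -4 + (-3 + b) = -7 + b)
X(w, g) = -162/11 - 9*g/8 (X(w, g) = 9*(-18/11 + g/(-7 - 1)) = 9*(-18*1/11 + g/(-8)) = 9*(-18/11 + g*(-1/8)) = 9*(-18/11 - g/8) = -162/11 - 9*g/8)
(X(4 - 4*(-5), -25) + V(-36))**2 = ((-162/11 - 9/8*(-25)) - 2)**2 = ((-162/11 + 225/8) - 2)**2 = (1179/88 - 2)**2 = (1003/88)**2 = 1006009/7744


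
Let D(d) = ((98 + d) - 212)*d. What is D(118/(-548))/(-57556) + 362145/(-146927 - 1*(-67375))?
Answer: -97812645103105/21484381200832 ≈ -4.5527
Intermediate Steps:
D(d) = d*(-114 + d) (D(d) = (-114 + d)*d = d*(-114 + d))
D(118/(-548))/(-57556) + 362145/(-146927 - 1*(-67375)) = ((118/(-548))*(-114 + 118/(-548)))/(-57556) + 362145/(-146927 - 1*(-67375)) = ((118*(-1/548))*(-114 + 118*(-1/548)))*(-1/57556) + 362145/(-146927 + 67375) = -59*(-114 - 59/274)/274*(-1/57556) + 362145/(-79552) = -59/274*(-31295/274)*(-1/57556) + 362145*(-1/79552) = (1846405/75076)*(-1/57556) - 362145/79552 = -1846405/4321074256 - 362145/79552 = -97812645103105/21484381200832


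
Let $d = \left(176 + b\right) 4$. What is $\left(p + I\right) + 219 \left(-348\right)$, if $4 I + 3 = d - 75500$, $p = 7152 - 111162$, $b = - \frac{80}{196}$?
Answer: $- \frac{38988743}{196} \approx -1.9892 \cdot 10^{5}$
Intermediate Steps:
$b = - \frac{20}{49}$ ($b = \left(-80\right) \frac{1}{196} = - \frac{20}{49} \approx -0.40816$)
$d = \frac{34416}{49}$ ($d = \left(176 - \frac{20}{49}\right) 4 = \frac{8604}{49} \cdot 4 = \frac{34416}{49} \approx 702.37$)
$p = -104010$
$I = - \frac{3665231}{196}$ ($I = - \frac{3}{4} + \frac{\frac{34416}{49} - 75500}{4} = - \frac{3}{4} + \frac{1}{4} \left(- \frac{3665084}{49}\right) = - \frac{3}{4} - \frac{916271}{49} = - \frac{3665231}{196} \approx -18700.0$)
$\left(p + I\right) + 219 \left(-348\right) = \left(-104010 - \frac{3665231}{196}\right) + 219 \left(-348\right) = - \frac{24051191}{196} - 76212 = - \frac{38988743}{196}$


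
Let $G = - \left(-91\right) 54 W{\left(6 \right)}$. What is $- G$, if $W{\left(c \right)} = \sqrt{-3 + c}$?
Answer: $- 4914 \sqrt{3} \approx -8511.3$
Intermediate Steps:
$G = 4914 \sqrt{3}$ ($G = - \left(-91\right) 54 \sqrt{-3 + 6} = - \left(-4914\right) \sqrt{3} = 4914 \sqrt{3} \approx 8511.3$)
$- G = - 4914 \sqrt{3}$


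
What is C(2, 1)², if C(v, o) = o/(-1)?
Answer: 1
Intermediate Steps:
C(v, o) = -o (C(v, o) = o*(-1) = -o)
C(2, 1)² = (-1*1)² = (-1)² = 1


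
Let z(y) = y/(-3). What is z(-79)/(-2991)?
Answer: -79/8973 ≈ -0.0088042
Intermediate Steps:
z(y) = -y/3 (z(y) = y*(-⅓) = -y/3)
z(-79)/(-2991) = -⅓*(-79)/(-2991) = (79/3)*(-1/2991) = -79/8973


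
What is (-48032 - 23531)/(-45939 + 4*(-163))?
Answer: 71563/46591 ≈ 1.5360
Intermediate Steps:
(-48032 - 23531)/(-45939 + 4*(-163)) = -71563/(-45939 - 652) = -71563/(-46591) = -71563*(-1/46591) = 71563/46591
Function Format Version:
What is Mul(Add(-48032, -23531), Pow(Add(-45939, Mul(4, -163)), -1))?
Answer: Rational(71563, 46591) ≈ 1.5360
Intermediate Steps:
Mul(Add(-48032, -23531), Pow(Add(-45939, Mul(4, -163)), -1)) = Mul(-71563, Pow(Add(-45939, -652), -1)) = Mul(-71563, Pow(-46591, -1)) = Mul(-71563, Rational(-1, 46591)) = Rational(71563, 46591)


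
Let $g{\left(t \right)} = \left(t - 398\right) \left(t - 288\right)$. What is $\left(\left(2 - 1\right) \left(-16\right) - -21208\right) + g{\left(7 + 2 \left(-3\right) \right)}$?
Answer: $135131$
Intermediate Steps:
$g{\left(t \right)} = \left(-398 + t\right) \left(-288 + t\right)$
$\left(\left(2 - 1\right) \left(-16\right) - -21208\right) + g{\left(7 + 2 \left(-3\right) \right)} = \left(\left(2 - 1\right) \left(-16\right) - -21208\right) + \left(114624 + \left(7 + 2 \left(-3\right)\right)^{2} - 686 \left(7 + 2 \left(-3\right)\right)\right) = \left(\left(2 - 1\right) \left(-16\right) + 21208\right) + \left(114624 + \left(7 - 6\right)^{2} - 686 \left(7 - 6\right)\right) = \left(1 \left(-16\right) + 21208\right) + \left(114624 + 1^{2} - 686\right) = \left(-16 + 21208\right) + \left(114624 + 1 - 686\right) = 21192 + 113939 = 135131$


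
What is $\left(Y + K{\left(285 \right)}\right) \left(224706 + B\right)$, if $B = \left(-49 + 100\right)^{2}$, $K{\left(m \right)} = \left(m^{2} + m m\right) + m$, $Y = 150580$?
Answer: $71218692705$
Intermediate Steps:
$K{\left(m \right)} = m + 2 m^{2}$ ($K{\left(m \right)} = \left(m^{2} + m^{2}\right) + m = 2 m^{2} + m = m + 2 m^{2}$)
$B = 2601$ ($B = 51^{2} = 2601$)
$\left(Y + K{\left(285 \right)}\right) \left(224706 + B\right) = \left(150580 + 285 \left(1 + 2 \cdot 285\right)\right) \left(224706 + 2601\right) = \left(150580 + 285 \left(1 + 570\right)\right) 227307 = \left(150580 + 285 \cdot 571\right) 227307 = \left(150580 + 162735\right) 227307 = 313315 \cdot 227307 = 71218692705$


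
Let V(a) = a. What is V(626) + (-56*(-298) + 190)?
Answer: 17504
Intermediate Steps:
V(626) + (-56*(-298) + 190) = 626 + (-56*(-298) + 190) = 626 + (16688 + 190) = 626 + 16878 = 17504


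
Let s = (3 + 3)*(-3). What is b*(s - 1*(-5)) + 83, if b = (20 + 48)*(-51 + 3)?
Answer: 42515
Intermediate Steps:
s = -18 (s = 6*(-3) = -18)
b = -3264 (b = 68*(-48) = -3264)
b*(s - 1*(-5)) + 83 = -3264*(-18 - 1*(-5)) + 83 = -3264*(-18 + 5) + 83 = -3264*(-13) + 83 = 42432 + 83 = 42515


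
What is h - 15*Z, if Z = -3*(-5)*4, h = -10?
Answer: -910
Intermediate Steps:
Z = 60 (Z = 15*4 = 60)
h - 15*Z = -10 - 15*60 = -10 - 900 = -910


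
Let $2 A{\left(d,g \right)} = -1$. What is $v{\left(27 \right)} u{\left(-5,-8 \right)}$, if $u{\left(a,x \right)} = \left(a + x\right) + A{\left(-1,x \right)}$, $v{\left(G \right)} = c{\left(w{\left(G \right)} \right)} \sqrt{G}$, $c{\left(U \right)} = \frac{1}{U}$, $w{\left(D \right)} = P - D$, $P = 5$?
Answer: $\frac{81 \sqrt{3}}{44} \approx 3.1885$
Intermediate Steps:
$A{\left(d,g \right)} = - \frac{1}{2}$ ($A{\left(d,g \right)} = \frac{1}{2} \left(-1\right) = - \frac{1}{2}$)
$w{\left(D \right)} = 5 - D$
$v{\left(G \right)} = \frac{\sqrt{G}}{5 - G}$
$u{\left(a,x \right)} = - \frac{1}{2} + a + x$ ($u{\left(a,x \right)} = \left(a + x\right) - \frac{1}{2} = - \frac{1}{2} + a + x$)
$v{\left(27 \right)} u{\left(-5,-8 \right)} = - \frac{\sqrt{27}}{-5 + 27} \left(- \frac{1}{2} - 5 - 8\right) = - \frac{3 \sqrt{3}}{22} \left(- \frac{27}{2}\right) = \frac{81 \sqrt{3}}{44}$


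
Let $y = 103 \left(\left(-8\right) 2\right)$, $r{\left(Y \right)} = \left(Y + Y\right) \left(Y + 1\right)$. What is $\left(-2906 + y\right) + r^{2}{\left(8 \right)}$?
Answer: $16182$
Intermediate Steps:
$r{\left(Y \right)} = 2 Y \left(1 + Y\right)$
$y = -1648$ ($y = 103 \left(-16\right) = -1648$)
$\left(-2906 + y\right) + r^{2}{\left(8 \right)} = \left(-2906 - 1648\right) + \left(2 \cdot 8 \left(1 + 8\right)\right)^{2} = -4554 + \left(2 \cdot 8 \cdot 9\right)^{2} = -4554 + 144^{2} = -4554 + 20736 = 16182$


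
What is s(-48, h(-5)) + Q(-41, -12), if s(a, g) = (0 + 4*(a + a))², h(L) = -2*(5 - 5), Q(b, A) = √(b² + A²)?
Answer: 147456 + 5*√73 ≈ 1.4750e+5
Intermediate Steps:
Q(b, A) = √(A² + b²)
h(L) = 0 (h(L) = -2*0 = 0)
s(a, g) = 64*a² (s(a, g) = (0 + 4*(2*a))² = (0 + 8*a)² = (8*a)² = 64*a²)
s(-48, h(-5)) + Q(-41, -12) = 64*(-48)² + √((-12)² + (-41)²) = 64*2304 + √(144 + 1681) = 147456 + √1825 = 147456 + 5*√73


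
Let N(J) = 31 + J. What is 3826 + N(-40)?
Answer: 3817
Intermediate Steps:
3826 + N(-40) = 3826 + (31 - 40) = 3826 - 9 = 3817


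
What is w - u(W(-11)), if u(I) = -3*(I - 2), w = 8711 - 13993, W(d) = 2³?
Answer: -5264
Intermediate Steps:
W(d) = 8
w = -5282
u(I) = 6 - 3*I (u(I) = -3*(-2 + I) = 6 - 3*I)
w - u(W(-11)) = -5282 - (6 - 3*8) = -5282 - (6 - 24) = -5282 - 1*(-18) = -5282 + 18 = -5264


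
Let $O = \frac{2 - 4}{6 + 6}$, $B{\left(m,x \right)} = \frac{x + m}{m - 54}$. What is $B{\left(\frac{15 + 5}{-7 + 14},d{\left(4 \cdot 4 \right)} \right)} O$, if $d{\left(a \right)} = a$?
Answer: $\frac{11}{179} \approx 0.061453$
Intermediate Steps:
$B{\left(m,x \right)} = \frac{m + x}{-54 + m}$
$O = - \frac{1}{6}$ ($O = - \frac{2}{12} = \left(-2\right) \frac{1}{12} = - \frac{1}{6} \approx -0.16667$)
$B{\left(\frac{15 + 5}{-7 + 14},d{\left(4 \cdot 4 \right)} \right)} O = \frac{\frac{15 + 5}{-7 + 14} + 4 \cdot 4}{-54 + \frac{15 + 5}{-7 + 14}} \left(- \frac{1}{6}\right) = \frac{\frac{20}{7} + 16}{-54 + \frac{20}{7}} \left(- \frac{1}{6}\right) = \frac{1}{- \frac{358}{7}} \cdot \frac{132}{7} \left(- \frac{1}{6}\right) = \left(- \frac{7}{358}\right) \frac{132}{7} \left(- \frac{1}{6}\right) = \left(- \frac{66}{179}\right) \left(- \frac{1}{6}\right) = \frac{11}{179}$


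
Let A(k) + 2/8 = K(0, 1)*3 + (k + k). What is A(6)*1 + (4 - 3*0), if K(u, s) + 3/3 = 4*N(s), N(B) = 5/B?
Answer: 291/4 ≈ 72.750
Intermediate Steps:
K(u, s) = -1 + 20/s (K(u, s) = -1 + 4*(5/s) = -1 + 20/s)
A(k) = 227/4 + 2*k (A(k) = -¼ + (((20 - 1*1)/1)*3 + (k + k)) = -¼ + ((1*(20 - 1))*3 + 2*k) = -¼ + ((1*19)*3 + 2*k) = -¼ + (19*3 + 2*k) = -¼ + (57 + 2*k) = 227/4 + 2*k)
A(6)*1 + (4 - 3*0) = (227/4 + 2*6)*1 + (4 - 3*0) = (227/4 + 12)*1 + (4 + 0) = (275/4)*1 + 4 = 275/4 + 4 = 291/4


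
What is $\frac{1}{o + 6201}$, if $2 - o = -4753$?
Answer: $\frac{1}{10956} \approx 9.1274 \cdot 10^{-5}$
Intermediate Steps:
$o = 4755$ ($o = 2 - -4753 = 2 + 4753 = 4755$)
$\frac{1}{o + 6201} = \frac{1}{4755 + 6201} = \frac{1}{10956}$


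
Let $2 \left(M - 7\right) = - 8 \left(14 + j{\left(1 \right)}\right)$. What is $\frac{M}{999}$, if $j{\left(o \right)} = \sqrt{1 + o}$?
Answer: $- \frac{49}{999} - \frac{4 \sqrt{2}}{999} \approx -0.054712$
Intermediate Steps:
$M = -49 - 4 \sqrt{2}$ ($M = 7 + \frac{\left(-8\right) \left(14 + \sqrt{1 + 1}\right)}{2} = 7 + \frac{\left(-8\right) \left(14 + \sqrt{2}\right)}{2} = 7 + \frac{-112 - 8 \sqrt{2}}{2} = 7 - \left(56 + 4 \sqrt{2}\right) = -49 - 4 \sqrt{2} \approx -54.657$)
$\frac{M}{999} = \frac{-49 - 4 \sqrt{2}}{999} = \left(-49 - 4 \sqrt{2}\right) \frac{1}{999} = - \frac{49}{999} - \frac{4 \sqrt{2}}{999}$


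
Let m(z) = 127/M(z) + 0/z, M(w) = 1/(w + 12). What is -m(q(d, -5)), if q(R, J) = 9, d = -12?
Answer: -2667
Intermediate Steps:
M(w) = 1/(12 + w)
m(z) = 1524 + 127*z (m(z) = 127/(1/(12 + z)) + 0/z = 127*(12 + z) + 0 = (1524 + 127*z) + 0 = 1524 + 127*z)
-m(q(d, -5)) = -(1524 + 127*9) = -(1524 + 1143) = -1*2667 = -2667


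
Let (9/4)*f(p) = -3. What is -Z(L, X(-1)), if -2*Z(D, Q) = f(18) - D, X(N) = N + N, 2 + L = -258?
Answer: 388/3 ≈ 129.33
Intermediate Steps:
L = -260 (L = -2 - 258 = -260)
f(p) = -4/3 (f(p) = (4/9)*(-3) = -4/3)
X(N) = 2*N
Z(D, Q) = ⅔ + D/2 (Z(D, Q) = -(-4/3 - D)/2 = ⅔ + D/2)
-Z(L, X(-1)) = -(⅔ + (½)*(-260)) = -(⅔ - 130) = -1*(-388/3) = 388/3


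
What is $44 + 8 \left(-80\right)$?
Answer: $-596$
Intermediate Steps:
$44 + 8 \left(-80\right) = 44 - 640 = -596$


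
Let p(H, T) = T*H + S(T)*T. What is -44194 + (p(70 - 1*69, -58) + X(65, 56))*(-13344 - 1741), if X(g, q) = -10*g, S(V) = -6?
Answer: 5386406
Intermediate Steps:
p(H, T) = -6*T + H*T (p(H, T) = T*H - 6*T = H*T - 6*T = -6*T + H*T)
-44194 + (p(70 - 1*69, -58) + X(65, 56))*(-13344 - 1741) = -44194 + (-58*(-6 + (70 - 1*69)) - 10*65)*(-13344 - 1741) = -44194 + (-58*(-6 + (70 - 69)) - 650)*(-15085) = -44194 + (-58*(-6 + 1) - 650)*(-15085) = -44194 + (-58*(-5) - 650)*(-15085) = -44194 + (290 - 650)*(-15085) = -44194 - 360*(-15085) = -44194 + 5430600 = 5386406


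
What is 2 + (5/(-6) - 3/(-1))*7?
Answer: 103/6 ≈ 17.167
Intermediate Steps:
2 + (5/(-6) - 3/(-1))*7 = 2 + (5*(-⅙) - 3*(-1))*7 = 2 + (-⅚ + 3)*7 = 2 + (13/6)*7 = 2 + 91/6 = 103/6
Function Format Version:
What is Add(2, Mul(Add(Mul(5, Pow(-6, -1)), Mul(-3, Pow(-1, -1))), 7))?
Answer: Rational(103, 6) ≈ 17.167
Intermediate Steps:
Add(2, Mul(Add(Mul(5, Pow(-6, -1)), Mul(-3, Pow(-1, -1))), 7)) = Add(2, Mul(Add(Mul(5, Rational(-1, 6)), Mul(-3, -1)), 7)) = Add(2, Mul(Add(Rational(-5, 6), 3), 7)) = Add(2, Mul(Rational(13, 6), 7)) = Add(2, Rational(91, 6)) = Rational(103, 6)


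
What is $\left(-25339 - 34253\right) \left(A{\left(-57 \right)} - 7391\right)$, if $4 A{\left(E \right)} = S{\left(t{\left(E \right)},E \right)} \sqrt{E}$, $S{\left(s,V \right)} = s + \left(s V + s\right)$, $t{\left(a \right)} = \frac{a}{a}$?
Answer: $440444472 + 819390 i \sqrt{57} \approx 4.4044 \cdot 10^{8} + 6.1863 \cdot 10^{6} i$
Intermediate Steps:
$t{\left(a \right)} = 1$
$S{\left(s,V \right)} = 2 s + V s$ ($S{\left(s,V \right)} = s + \left(V s + s\right) = s + \left(s + V s\right) = 2 s + V s$)
$A{\left(E \right)} = \frac{\sqrt{E} \left(2 + E\right)}{4}$ ($A{\left(E \right)} = \frac{1 \left(2 + E\right) \sqrt{E}}{4} = \frac{\left(2 + E\right) \sqrt{E}}{4} = \frac{\sqrt{E} \left(2 + E\right)}{4}$)
$\left(-25339 - 34253\right) \left(A{\left(-57 \right)} - 7391\right) = \left(-25339 - 34253\right) \left(\frac{\sqrt{-57} \left(2 - 57\right)}{4} - 7391\right) = - 59592 \left(\frac{1}{4} i \sqrt{57} \left(-55\right) - 7391\right) = - 59592 \left(- \frac{55 i \sqrt{57}}{4} - 7391\right) = - 59592 \left(-7391 - \frac{55 i \sqrt{57}}{4}\right) = 440444472 + 819390 i \sqrt{57}$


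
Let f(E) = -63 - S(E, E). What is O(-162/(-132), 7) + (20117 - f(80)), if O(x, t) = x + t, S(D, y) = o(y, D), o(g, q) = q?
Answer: 445901/22 ≈ 20268.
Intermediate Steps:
S(D, y) = D
O(x, t) = t + x
f(E) = -63 - E
O(-162/(-132), 7) + (20117 - f(80)) = (7 - 162/(-132)) + (20117 - (-63 - 1*80)) = (7 - 162*(-1/132)) + (20117 - (-63 - 80)) = (7 + 27/22) + (20117 - 1*(-143)) = 181/22 + (20117 + 143) = 181/22 + 20260 = 445901/22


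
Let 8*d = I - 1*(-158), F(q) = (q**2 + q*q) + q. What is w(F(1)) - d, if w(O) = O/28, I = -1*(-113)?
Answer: -1891/56 ≈ -33.768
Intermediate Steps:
I = 113
F(q) = q + 2*q**2 (F(q) = (q**2 + q**2) + q = 2*q**2 + q = q + 2*q**2)
w(O) = O/28 (w(O) = O*(1/28) = O/28)
d = 271/8 (d = (113 - 1*(-158))/8 = (113 + 158)/8 = (1/8)*271 = 271/8 ≈ 33.875)
w(F(1)) - d = (1*(1 + 2*1))/28 - 1*271/8 = (1*(1 + 2))/28 - 271/8 = (1*3)/28 - 271/8 = (1/28)*3 - 271/8 = 3/28 - 271/8 = -1891/56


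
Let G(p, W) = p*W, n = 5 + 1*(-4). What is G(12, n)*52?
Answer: 624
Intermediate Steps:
n = 1 (n = 5 - 4 = 1)
G(p, W) = W*p
G(12, n)*52 = (1*12)*52 = 12*52 = 624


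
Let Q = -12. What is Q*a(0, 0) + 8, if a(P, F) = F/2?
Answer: 8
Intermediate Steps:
a(P, F) = F/2 (a(P, F) = F*(1/2) = F/2)
Q*a(0, 0) + 8 = -6*0 + 8 = -12*0 + 8 = 0 + 8 = 8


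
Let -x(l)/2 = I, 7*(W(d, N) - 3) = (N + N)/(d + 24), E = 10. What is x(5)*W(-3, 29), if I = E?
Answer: -9980/147 ≈ -67.891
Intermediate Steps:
W(d, N) = 3 + 2*N/(7*(24 + d)) (W(d, N) = 3 + ((N + N)/(d + 24))/7 = 3 + ((2*N)/(24 + d))/7 = 3 + (2*N/(24 + d))/7 = 3 + 2*N/(7*(24 + d)))
I = 10
x(l) = -20 (x(l) = -2*10 = -20)
x(5)*W(-3, 29) = -20*(504 + 2*29 + 21*(-3))/(7*(24 - 3)) = -20*(504 + 58 - 63)/(7*21) = -20*499/(7*21) = -20*499/147 = -9980/147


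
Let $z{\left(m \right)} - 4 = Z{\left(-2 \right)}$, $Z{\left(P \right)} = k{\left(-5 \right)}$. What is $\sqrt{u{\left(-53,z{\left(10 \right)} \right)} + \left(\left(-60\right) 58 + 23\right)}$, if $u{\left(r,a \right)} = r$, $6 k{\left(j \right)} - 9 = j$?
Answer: $3 i \sqrt{390} \approx 59.245 i$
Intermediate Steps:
$k{\left(j \right)} = \frac{3}{2} + \frac{j}{6}$
$Z{\left(P \right)} = \frac{2}{3}$ ($Z{\left(P \right)} = \frac{3}{2} + \frac{1}{6} \left(-5\right) = \frac{3}{2} - \frac{5}{6} = \frac{2}{3}$)
$z{\left(m \right)} = \frac{14}{3}$ ($z{\left(m \right)} = 4 + \frac{2}{3} = \frac{14}{3}$)
$\sqrt{u{\left(-53,z{\left(10 \right)} \right)} + \left(\left(-60\right) 58 + 23\right)} = \sqrt{-53 + \left(\left(-60\right) 58 + 23\right)} = \sqrt{-53 + \left(-3480 + 23\right)} = \sqrt{-53 - 3457} = \sqrt{-3510} = 3 i \sqrt{390}$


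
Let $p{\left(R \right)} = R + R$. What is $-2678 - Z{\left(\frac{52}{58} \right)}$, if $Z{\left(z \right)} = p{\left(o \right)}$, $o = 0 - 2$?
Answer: $-2674$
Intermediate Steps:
$o = -2$ ($o = 0 - 2 = -2$)
$p{\left(R \right)} = 2 R$
$Z{\left(z \right)} = -4$ ($Z{\left(z \right)} = 2 \left(-2\right) = -4$)
$-2678 - Z{\left(\frac{52}{58} \right)} = -2678 - -4 = -2678 + 4 = -2674$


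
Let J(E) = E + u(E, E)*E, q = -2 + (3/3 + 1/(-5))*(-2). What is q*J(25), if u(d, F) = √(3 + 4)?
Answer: -90 - 90*√7 ≈ -328.12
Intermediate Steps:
u(d, F) = √7
q = -18/5 (q = -2 + (3*(⅓) + 1*(-⅕))*(-2) = -2 + (1 - ⅕)*(-2) = -2 + (⅘)*(-2) = -2 - 8/5 = -18/5 ≈ -3.6000)
J(E) = E + E*√7 (J(E) = E + √7*E = E + E*√7)
q*J(25) = -90*(1 + √7) = -18*(25 + 25*√7)/5 = -90 - 90*√7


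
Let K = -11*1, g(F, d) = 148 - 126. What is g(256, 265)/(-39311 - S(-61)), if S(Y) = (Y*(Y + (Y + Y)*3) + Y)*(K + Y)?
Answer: 22/1831681 ≈ 1.2011e-5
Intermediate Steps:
g(F, d) = 22
K = -11
S(Y) = (-11 + Y)*(Y + 7*Y²) (S(Y) = (Y*(Y + (Y + Y)*3) + Y)*(-11 + Y) = (Y*(Y + (2*Y)*3) + Y)*(-11 + Y) = (Y*(Y + 6*Y) + Y)*(-11 + Y) = (Y*(7*Y) + Y)*(-11 + Y) = (7*Y² + Y)*(-11 + Y) = (Y + 7*Y²)*(-11 + Y) = (-11 + Y)*(Y + 7*Y²))
g(256, 265)/(-39311 - S(-61)) = 22/(-39311 - (-61)*(-11 - 76*(-61) + 7*(-61)²)) = 22/(-39311 - (-61)*(-11 + 4636 + 7*3721)) = 22/(-39311 - (-61)*(-11 + 4636 + 26047)) = 22/(-39311 - (-61)*30672) = 22/(-39311 - 1*(-1870992)) = 22/(-39311 + 1870992) = 22/1831681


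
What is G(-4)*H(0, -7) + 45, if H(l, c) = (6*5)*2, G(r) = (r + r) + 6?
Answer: -75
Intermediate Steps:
G(r) = 6 + 2*r (G(r) = 2*r + 6 = 6 + 2*r)
H(l, c) = 60 (H(l, c) = 30*2 = 60)
G(-4)*H(0, -7) + 45 = (6 + 2*(-4))*60 + 45 = (6 - 8)*60 + 45 = -2*60 + 45 = -120 + 45 = -75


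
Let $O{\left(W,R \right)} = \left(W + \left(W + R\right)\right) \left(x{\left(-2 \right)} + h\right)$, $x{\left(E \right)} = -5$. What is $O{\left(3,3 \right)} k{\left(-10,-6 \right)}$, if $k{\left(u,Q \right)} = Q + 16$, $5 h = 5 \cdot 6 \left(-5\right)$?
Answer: $-3150$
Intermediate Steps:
$h = -30$ ($h = \frac{5 \cdot 6 \left(-5\right)}{5} = \frac{30 \left(-5\right)}{5} = \frac{1}{5} \left(-150\right) = -30$)
$k{\left(u,Q \right)} = 16 + Q$
$O{\left(W,R \right)} = - 70 W - 35 R$ ($O{\left(W,R \right)} = \left(W + \left(W + R\right)\right) \left(-5 - 30\right) = \left(W + \left(R + W\right)\right) \left(-35\right) = \left(R + 2 W\right) \left(-35\right) = - 70 W - 35 R$)
$O{\left(3,3 \right)} k{\left(-10,-6 \right)} = \left(\left(-70\right) 3 - 105\right) \left(16 - 6\right) = \left(-210 - 105\right) 10 = \left(-315\right) 10 = -3150$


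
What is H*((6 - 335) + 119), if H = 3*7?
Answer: -4410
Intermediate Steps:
H = 21
H*((6 - 335) + 119) = 21*((6 - 335) + 119) = 21*(-329 + 119) = 21*(-210) = -4410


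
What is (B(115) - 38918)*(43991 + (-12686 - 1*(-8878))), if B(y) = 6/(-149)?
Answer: -233012698204/149 ≈ -1.5638e+9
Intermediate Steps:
B(y) = -6/149 (B(y) = 6*(-1/149) = -6/149)
(B(115) - 38918)*(43991 + (-12686 - 1*(-8878))) = (-6/149 - 38918)*(43991 + (-12686 - 1*(-8878))) = -5798788*(43991 + (-12686 + 8878))/149 = -5798788*(43991 - 3808)/149 = -5798788/149*40183 = -233012698204/149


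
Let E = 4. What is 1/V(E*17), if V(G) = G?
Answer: 1/68 ≈ 0.014706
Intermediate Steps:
1/V(E*17) = 1/(4*17) = 1/68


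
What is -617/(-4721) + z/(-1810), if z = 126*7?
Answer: -1523576/4272505 ≈ -0.35660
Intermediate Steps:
z = 882
-617/(-4721) + z/(-1810) = -617/(-4721) + 882/(-1810) = -617*(-1/4721) + 882*(-1/1810) = 617/4721 - 441/905 = -1523576/4272505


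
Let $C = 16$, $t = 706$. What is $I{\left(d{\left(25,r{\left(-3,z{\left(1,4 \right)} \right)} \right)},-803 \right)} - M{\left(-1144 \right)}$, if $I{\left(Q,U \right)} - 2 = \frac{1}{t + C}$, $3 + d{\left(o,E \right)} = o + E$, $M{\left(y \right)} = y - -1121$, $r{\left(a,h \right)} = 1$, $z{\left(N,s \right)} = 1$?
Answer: $\frac{18051}{722} \approx 25.001$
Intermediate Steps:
$M{\left(y \right)} = 1121 + y$ ($M{\left(y \right)} = y + 1121 = 1121 + y$)
$d{\left(o,E \right)} = -3 + E + o$ ($d{\left(o,E \right)} = -3 + \left(o + E\right) = -3 + \left(E + o\right) = -3 + E + o$)
$I{\left(Q,U \right)} = \frac{1445}{722}$ ($I{\left(Q,U \right)} = 2 + \frac{1}{706 + 16} = 2 + \frac{1}{722} = \frac{1445}{722}$)
$I{\left(d{\left(25,r{\left(-3,z{\left(1,4 \right)} \right)} \right)},-803 \right)} - M{\left(-1144 \right)} = \frac{1445}{722} - \left(1121 - 1144\right) = \frac{1445}{722} - -23 = \frac{1445}{722} + 23 = \frac{18051}{722}$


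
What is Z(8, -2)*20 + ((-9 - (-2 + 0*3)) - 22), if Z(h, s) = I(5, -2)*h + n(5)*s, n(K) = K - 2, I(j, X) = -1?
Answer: -309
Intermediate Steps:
n(K) = -2 + K
Z(h, s) = -h + 3*s (Z(h, s) = -h + (-2 + 5)*s = -h + 3*s)
Z(8, -2)*20 + ((-9 - (-2 + 0*3)) - 22) = (-1*8 + 3*(-2))*20 + ((-9 - (-2 + 0*3)) - 22) = (-8 - 6)*20 + ((-9 - (-2 + 0)) - 22) = -14*20 + ((-9 - 1*(-2)) - 22) = -280 + ((-9 + 2) - 22) = -280 + (-7 - 22) = -280 - 29 = -309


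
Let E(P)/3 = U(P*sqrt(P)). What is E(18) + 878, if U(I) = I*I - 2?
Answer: 18368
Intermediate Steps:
U(I) = -2 + I**2 (U(I) = I**2 - 2 = -2 + I**2)
E(P) = -6 + 3*P**3 (E(P) = 3*(-2 + (P*sqrt(P))**2) = 3*(-2 + (P**(3/2))**2) = 3*(-2 + P**3) = -6 + 3*P**3)
E(18) + 878 = (-6 + 3*18**3) + 878 = (-6 + 3*5832) + 878 = (-6 + 17496) + 878 = 17490 + 878 = 18368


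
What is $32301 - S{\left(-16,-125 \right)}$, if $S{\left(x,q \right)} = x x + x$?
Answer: $32061$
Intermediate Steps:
$S{\left(x,q \right)} = x + x^{2}$ ($S{\left(x,q \right)} = x^{2} + x = x + x^{2}$)
$32301 - S{\left(-16,-125 \right)} = 32301 - - 16 \left(1 - 16\right) = 32301 - \left(-16\right) \left(-15\right) = 32301 - 240 = 32061$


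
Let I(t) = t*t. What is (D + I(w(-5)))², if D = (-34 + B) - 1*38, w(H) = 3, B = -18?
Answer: 6561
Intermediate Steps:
I(t) = t²
D = -90 (D = (-34 - 18) - 1*38 = -52 - 38 = -90)
(D + I(w(-5)))² = (-90 + 3²)² = (-90 + 9)² = (-81)² = 6561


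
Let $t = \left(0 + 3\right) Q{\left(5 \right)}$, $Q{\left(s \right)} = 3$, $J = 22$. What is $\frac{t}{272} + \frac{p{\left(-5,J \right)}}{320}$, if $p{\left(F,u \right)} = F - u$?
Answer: $- \frac{279}{5440} \approx -0.051287$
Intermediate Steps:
$t = 9$ ($t = \left(0 + 3\right) 3 = 3 \cdot 3 = 9$)
$\frac{t}{272} + \frac{p{\left(-5,J \right)}}{320} = \frac{9}{272} + \frac{-5 - 22}{320} = 9 \cdot \frac{1}{272} + \left(-5 - 22\right) \frac{1}{320} = \frac{9}{272} - \frac{27}{320} = - \frac{279}{5440}$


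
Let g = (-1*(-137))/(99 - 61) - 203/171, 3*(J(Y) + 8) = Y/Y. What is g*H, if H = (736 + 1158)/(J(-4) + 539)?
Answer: 783169/90858 ≈ 8.6197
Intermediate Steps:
J(Y) = -23/3 (J(Y) = -8 + (Y/Y)/3 = -8 + (⅓)*1 = -8 + ⅓ = -23/3)
H = 2841/797 (H = (736 + 1158)/(-23/3 + 539) = 1894/(1594/3) = 1894*(3/1594) = 2841/797 ≈ 3.5646)
g = 827/342 (g = 137/38 - 203*1/171 = 137*(1/38) - 203/171 = 137/38 - 203/171 = 827/342 ≈ 2.4181)
g*H = (827/342)*(2841/797) = 783169/90858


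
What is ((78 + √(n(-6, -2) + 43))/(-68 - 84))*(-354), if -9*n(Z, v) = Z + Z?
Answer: 6903/38 + 59*√399/76 ≈ 197.16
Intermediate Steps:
n(Z, v) = -2*Z/9 (n(Z, v) = -(Z + Z)/9 = -2*Z/9)
((78 + √(n(-6, -2) + 43))/(-68 - 84))*(-354) = ((78 + √(-2/9*(-6) + 43))/(-68 - 84))*(-354) = ((78 + √(4/3 + 43))/(-152))*(-354) = ((78 + √(133/3))*(-1/152))*(-354) = ((78 + √399/3)*(-1/152))*(-354) = (-39/76 - √399/456)*(-354) = 6903/38 + 59*√399/76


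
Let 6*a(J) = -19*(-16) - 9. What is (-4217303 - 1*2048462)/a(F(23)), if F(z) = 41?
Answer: -7518918/59 ≈ -1.2744e+5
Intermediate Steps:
a(J) = 295/6 (a(J) = (-19*(-16) - 9)/6 = (304 - 9)/6 = (⅙)*295 = 295/6)
(-4217303 - 1*2048462)/a(F(23)) = (-4217303 - 1*2048462)/(295/6) = (-4217303 - 2048462)*(6/295) = -6265765*6/295 = -7518918/59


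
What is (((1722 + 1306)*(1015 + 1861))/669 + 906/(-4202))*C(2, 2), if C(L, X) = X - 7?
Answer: -91481571355/1405569 ≈ -65085.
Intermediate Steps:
C(L, X) = -7 + X
(((1722 + 1306)*(1015 + 1861))/669 + 906/(-4202))*C(2, 2) = (((1722 + 1306)*(1015 + 1861))/669 + 906/(-4202))*(-7 + 2) = ((3028*2876)*(1/669) + 906*(-1/4202))*(-5) = (8708528*(1/669) - 453/2101)*(-5) = (8708528/669 - 453/2101)*(-5) = (18296314271/1405569)*(-5) = -91481571355/1405569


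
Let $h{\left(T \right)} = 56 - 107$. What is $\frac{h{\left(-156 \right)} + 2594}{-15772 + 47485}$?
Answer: $\frac{2543}{31713} \approx 0.080188$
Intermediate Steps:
$h{\left(T \right)} = -51$ ($h{\left(T \right)} = 56 - 107 = -51$)
$\frac{h{\left(-156 \right)} + 2594}{-15772 + 47485} = \frac{-51 + 2594}{-15772 + 47485} = \frac{2543}{31713}$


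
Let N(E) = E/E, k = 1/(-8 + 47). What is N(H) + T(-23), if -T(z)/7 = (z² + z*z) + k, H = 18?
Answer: -288802/39 ≈ -7405.2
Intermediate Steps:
k = 1/39 ≈ 0.025641
N(E) = 1
T(z) = -7/39 - 14*z² (T(z) = -7*((z² + z*z) + 1/39) = -7*((z² + z²) + 1/39) = -7*(2*z² + 1/39) = -7*(1/39 + 2*z²) = -7/39 - 14*z²)
N(H) + T(-23) = 1 + (-7/39 - 14*(-23)²) = 1 + (-7/39 - 14*529) = 1 + (-7/39 - 7406) = 1 - 288841/39 = -288802/39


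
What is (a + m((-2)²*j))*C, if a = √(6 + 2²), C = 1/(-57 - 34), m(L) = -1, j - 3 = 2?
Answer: 1/91 - √10/91 ≈ -0.023761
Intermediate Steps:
j = 5 (j = 3 + 2 = 5)
C = -1/91 (C = 1/(-91) = -1/91 ≈ -0.010989)
a = √10 (a = √(6 + 4) = √10 ≈ 3.1623)
(a + m((-2)²*j))*C = (√10 - 1)*(-1/91) = (-1 + √10)*(-1/91) = 1/91 - √10/91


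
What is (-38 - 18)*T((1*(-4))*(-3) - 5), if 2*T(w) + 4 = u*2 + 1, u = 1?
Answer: 28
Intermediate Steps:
T(w) = -½ (T(w) = -2 + (1*2 + 1)/2 = -2 + (2 + 1)/2 = -2 + (½)*3 = -2 + 3/2 = -½)
(-38 - 18)*T((1*(-4))*(-3) - 5) = (-38 - 18)*(-½) = -56*(-½) = 28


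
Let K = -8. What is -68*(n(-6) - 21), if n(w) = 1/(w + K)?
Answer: 10030/7 ≈ 1432.9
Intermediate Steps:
n(w) = 1/(-8 + w) (n(w) = 1/(w - 8) = 1/(-8 + w))
-68*(n(-6) - 21) = -68*(1/(-8 - 6) - 21) = -68*(1/(-14) - 21) = -68*(-1/14 - 21) = -68*(-295/14) = 10030/7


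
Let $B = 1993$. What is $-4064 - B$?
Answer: $-6057$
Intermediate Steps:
$-4064 - B = -4064 - 1993 = -6057$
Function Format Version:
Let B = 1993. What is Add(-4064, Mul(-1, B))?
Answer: -6057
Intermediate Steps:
Add(-4064, Mul(-1, B)) = Add(-4064, Mul(-1, 1993)) = Add(-4064, -1993) = -6057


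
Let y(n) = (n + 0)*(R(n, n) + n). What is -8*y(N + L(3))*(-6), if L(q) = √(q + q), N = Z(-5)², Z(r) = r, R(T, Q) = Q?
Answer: 60576 + 4800*√6 ≈ 72334.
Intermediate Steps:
N = 25 (N = (-5)² = 25)
L(q) = √2*√q (L(q) = √(2*q) = √2*√q)
y(n) = 2*n² (y(n) = (n + 0)*(n + n) = n*(2*n) = 2*n²)
-8*y(N + L(3))*(-6) = -16*(25 + √2*√3)²*(-6) = -16*(25 + √6)²*(-6) = 96*(25 + √6)²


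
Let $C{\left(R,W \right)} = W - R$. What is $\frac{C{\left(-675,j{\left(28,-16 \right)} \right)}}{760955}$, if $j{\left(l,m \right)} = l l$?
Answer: $\frac{1459}{760955} \approx 0.0019173$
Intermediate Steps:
$j{\left(l,m \right)} = l^{2}$
$\frac{C{\left(-675,j{\left(28,-16 \right)} \right)}}{760955} = \frac{28^{2} - -675}{760955} = \left(784 + 675\right) \frac{1}{760955} = 1459 \cdot \frac{1}{760955} = \frac{1459}{760955}$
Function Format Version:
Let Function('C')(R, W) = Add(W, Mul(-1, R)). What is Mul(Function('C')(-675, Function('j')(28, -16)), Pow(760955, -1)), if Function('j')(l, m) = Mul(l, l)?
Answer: Rational(1459, 760955) ≈ 0.0019173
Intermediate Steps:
Function('j')(l, m) = Pow(l, 2)
Mul(Function('C')(-675, Function('j')(28, -16)), Pow(760955, -1)) = Mul(Add(Pow(28, 2), Mul(-1, -675)), Pow(760955, -1)) = Mul(Add(784, 675), Rational(1, 760955)) = Mul(1459, Rational(1, 760955)) = Rational(1459, 760955)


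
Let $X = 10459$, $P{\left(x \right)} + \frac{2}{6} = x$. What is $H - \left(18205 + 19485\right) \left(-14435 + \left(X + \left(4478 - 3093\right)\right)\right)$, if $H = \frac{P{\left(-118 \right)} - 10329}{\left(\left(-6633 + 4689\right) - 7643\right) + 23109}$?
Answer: $\frac{1980732089899}{20283} \approx 9.7655 \cdot 10^{7}$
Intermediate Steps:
$P{\left(x \right)} = - \frac{1}{3} + x$
$H = - \frac{15671}{20283}$ ($H = \frac{\left(- \frac{1}{3} - 118\right) - 10329}{\left(\left(-6633 + 4689\right) - 7643\right) + 23109} = \frac{- \frac{355}{3} - 10329}{\left(-1944 - 7643\right) + 23109} = - \frac{31342}{3 \left(-9587 + 23109\right)} = - \frac{31342}{3 \cdot 13522} = \left(- \frac{31342}{3}\right) \frac{1}{13522} = - \frac{15671}{20283} \approx -0.77262$)
$H - \left(18205 + 19485\right) \left(-14435 + \left(X + \left(4478 - 3093\right)\right)\right) = - \frac{15671}{20283} - \left(18205 + 19485\right) \left(-14435 + \left(10459 + \left(4478 - 3093\right)\right)\right) = - \frac{15671}{20283} - 37690 \left(-14435 + \left(10459 + 1385\right)\right) = - \frac{15671}{20283} - 37690 \left(-14435 + 11844\right) = - \frac{15671}{20283} - 37690 \left(-2591\right) = - \frac{15671}{20283} - -97654790 = - \frac{15671}{20283} + 97654790 = \frac{1980732089899}{20283}$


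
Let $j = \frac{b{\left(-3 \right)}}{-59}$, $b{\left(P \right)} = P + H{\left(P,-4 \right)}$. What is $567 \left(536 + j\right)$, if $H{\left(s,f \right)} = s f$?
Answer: $\frac{17925705}{59} \approx 3.0383 \cdot 10^{5}$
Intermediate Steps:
$H{\left(s,f \right)} = f s$
$b{\left(P \right)} = - 3 P$ ($b{\left(P \right)} = P - 4 P = - 3 P$)
$j = - \frac{9}{59}$ ($j = \frac{\left(-3\right) \left(-3\right)}{-59} = 9 \left(- \frac{1}{59}\right) = - \frac{9}{59} \approx -0.15254$)
$567 \left(536 + j\right) = 567 \left(536 - \frac{9}{59}\right) = 567 \cdot \frac{31615}{59} = \frac{17925705}{59}$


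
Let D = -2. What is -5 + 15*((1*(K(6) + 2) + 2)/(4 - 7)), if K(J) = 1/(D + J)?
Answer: -105/4 ≈ -26.250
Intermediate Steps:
K(J) = 1/(-2 + J)
-5 + 15*((1*(K(6) + 2) + 2)/(4 - 7)) = -5 + 15*((1*(1/(-2 + 6) + 2) + 2)/(4 - 7)) = -5 + 15*((1*(1/4 + 2) + 2)/(-3)) = -5 + 15*((1*(1/4 + 2) + 2)*(-1/3)) = -5 + 15*((1*(9/4) + 2)*(-1/3)) = -5 + 15*((9/4 + 2)*(-1/3)) = -5 + 15*((17/4)*(-1/3)) = -5 + 15*(-17/12) = -5 - 85/4 = -105/4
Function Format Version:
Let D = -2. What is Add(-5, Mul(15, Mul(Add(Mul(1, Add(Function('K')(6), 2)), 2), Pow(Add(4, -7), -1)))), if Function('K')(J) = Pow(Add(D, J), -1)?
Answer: Rational(-105, 4) ≈ -26.250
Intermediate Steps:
Function('K')(J) = Pow(Add(-2, J), -1)
Add(-5, Mul(15, Mul(Add(Mul(1, Add(Function('K')(6), 2)), 2), Pow(Add(4, -7), -1)))) = Add(-5, Mul(15, Mul(Add(Mul(1, Add(Pow(Add(-2, 6), -1), 2)), 2), Pow(Add(4, -7), -1)))) = Add(-5, Mul(15, Mul(Add(Mul(1, Add(Pow(4, -1), 2)), 2), Pow(-3, -1)))) = Add(-5, Mul(15, Mul(Add(Mul(1, Add(Rational(1, 4), 2)), 2), Rational(-1, 3)))) = Add(-5, Mul(15, Mul(Add(Mul(1, Rational(9, 4)), 2), Rational(-1, 3)))) = Add(-5, Mul(15, Mul(Add(Rational(9, 4), 2), Rational(-1, 3)))) = Add(-5, Mul(15, Mul(Rational(17, 4), Rational(-1, 3)))) = Add(-5, Mul(15, Rational(-17, 12))) = Add(-5, Rational(-85, 4)) = Rational(-105, 4)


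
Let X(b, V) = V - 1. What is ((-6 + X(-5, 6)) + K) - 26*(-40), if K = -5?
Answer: 1034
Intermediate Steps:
X(b, V) = -1 + V
((-6 + X(-5, 6)) + K) - 26*(-40) = ((-6 + (-1 + 6)) - 5) - 26*(-40) = ((-6 + 5) - 5) + 1040 = (-1 - 5) + 1040 = -6 + 1040 = 1034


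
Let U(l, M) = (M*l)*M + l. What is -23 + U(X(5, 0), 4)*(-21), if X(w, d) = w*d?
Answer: -23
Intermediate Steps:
X(w, d) = d*w
U(l, M) = l + l*M**2 (U(l, M) = l*M**2 + l = l + l*M**2)
-23 + U(X(5, 0), 4)*(-21) = -23 + ((0*5)*(1 + 4**2))*(-21) = -23 + (0*(1 + 16))*(-21) = -23 + (0*17)*(-21) = -23 + 0*(-21) = -23 + 0 = -23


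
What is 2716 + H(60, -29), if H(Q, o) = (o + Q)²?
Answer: 3677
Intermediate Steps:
H(Q, o) = (Q + o)²
2716 + H(60, -29) = 2716 + (60 - 29)² = 2716 + 31² = 2716 + 961 = 3677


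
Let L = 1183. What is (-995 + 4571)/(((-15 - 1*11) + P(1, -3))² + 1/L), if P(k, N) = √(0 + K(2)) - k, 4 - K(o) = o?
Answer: 33873581924/6848817141 + 834095444*√2/2282939047 ≈ 5.4626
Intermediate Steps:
K(o) = 4 - o
P(k, N) = √2 - k (P(k, N) = √(0 + (4 - 1*2)) - k = √(0 + (4 - 2)) - k = √(0 + 2) - k = √2 - k)
(-995 + 4571)/(((-15 - 1*11) + P(1, -3))² + 1/L) = (-995 + 4571)/(((-15 - 1*11) + (√2 - 1*1))² + 1/1183) = 3576/(((-15 - 11) + (√2 - 1))² + 1/1183) = 3576/((-26 + (-1 + √2))² + 1/1183) = 3576/((-27 + √2)² + 1/1183) = 3576/(1/1183 + (-27 + √2)²)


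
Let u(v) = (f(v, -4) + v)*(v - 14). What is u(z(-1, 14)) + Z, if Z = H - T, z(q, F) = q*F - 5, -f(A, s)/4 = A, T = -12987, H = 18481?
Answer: 29587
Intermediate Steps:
f(A, s) = -4*A
z(q, F) = -5 + F*q (z(q, F) = F*q - 5 = -5 + F*q)
u(v) = -3*v*(-14 + v) (u(v) = (-4*v + v)*(v - 14) = (-3*v)*(-14 + v) = -3*v*(-14 + v))
Z = 31468 (Z = 18481 - 1*(-12987) = 18481 + 12987 = 31468)
u(z(-1, 14)) + Z = 3*(-5 + 14*(-1))*(14 - (-5 + 14*(-1))) + 31468 = 3*(-5 - 14)*(14 - (-5 - 14)) + 31468 = 3*(-19)*(14 - 1*(-19)) + 31468 = 3*(-19)*(14 + 19) + 31468 = 3*(-19)*33 + 31468 = -1881 + 31468 = 29587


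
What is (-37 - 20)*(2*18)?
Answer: -2052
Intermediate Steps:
(-37 - 20)*(2*18) = -57*36 = -2052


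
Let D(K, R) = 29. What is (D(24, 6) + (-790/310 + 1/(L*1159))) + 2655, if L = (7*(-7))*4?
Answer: 18883007469/7042084 ≈ 2681.5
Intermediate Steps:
L = -196 (L = -49*4 = -196)
(D(24, 6) + (-790/310 + 1/(L*1159))) + 2655 = (29 + (-790/310 + 1/(-196*1159))) + 2655 = (29 + (-790*1/310 - 1/196*1/1159)) + 2655 = (29 + (-79/31 - 1/227164)) + 2655 = (29 - 17945987/7042084) + 2655 = 186274449/7042084 + 2655 = 18883007469/7042084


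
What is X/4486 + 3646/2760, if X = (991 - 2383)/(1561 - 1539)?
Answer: 44498639/34048740 ≈ 1.3069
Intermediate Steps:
X = -696/11 (X = -1392/22 = -1392*1/22 = -696/11 ≈ -63.273)
X/4486 + 3646/2760 = -696/11/4486 + 3646/2760 = -696/11*1/4486 + 3646*(1/2760) = -348/24673 + 1823/1380 = 44498639/34048740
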